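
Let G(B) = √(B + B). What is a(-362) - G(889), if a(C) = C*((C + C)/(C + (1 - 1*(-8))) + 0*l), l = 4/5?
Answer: -262088/353 - √1778 ≈ -784.63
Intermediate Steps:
l = ⅘ (l = 4*(⅕) = ⅘ ≈ 0.80000)
G(B) = √2*√B (G(B) = √(2*B) = √2*√B)
a(C) = 2*C²/(9 + C) (a(C) = C*((C + C)/(C + (1 - 1*(-8))) + 0*(⅘)) = C*((2*C)/(C + (1 + 8)) + 0) = C*((2*C)/(C + 9) + 0) = C*((2*C)/(9 + C) + 0) = C*(2*C/(9 + C) + 0) = C*(2*C/(9 + C)) = 2*C²/(9 + C))
a(-362) - G(889) = 2*(-362)²/(9 - 362) - √2*√889 = 2*131044/(-353) - √1778 = 2*131044*(-1/353) - √1778 = -262088/353 - √1778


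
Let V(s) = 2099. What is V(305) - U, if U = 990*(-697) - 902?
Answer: 693031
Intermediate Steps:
U = -690932 (U = -690030 - 902 = -690932)
V(305) - U = 2099 - 1*(-690932) = 2099 + 690932 = 693031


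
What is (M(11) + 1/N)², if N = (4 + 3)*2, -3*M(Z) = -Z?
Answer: 24649/1764 ≈ 13.973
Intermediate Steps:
M(Z) = Z/3 (M(Z) = -(-1)*Z/3 = Z/3)
N = 14 (N = 7*2 = 14)
(M(11) + 1/N)² = ((⅓)*11 + 1/14)² = (11/3 + 1/14)² = (157/42)² = 24649/1764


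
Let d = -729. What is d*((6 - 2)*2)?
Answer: -5832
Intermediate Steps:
d*((6 - 2)*2) = -729*(6 - 2)*2 = -2916*2 = -729*8 = -5832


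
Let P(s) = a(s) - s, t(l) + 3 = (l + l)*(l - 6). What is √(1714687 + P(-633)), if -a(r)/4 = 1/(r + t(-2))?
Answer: √39111011471/151 ≈ 1309.7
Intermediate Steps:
t(l) = -3 + 2*l*(-6 + l) (t(l) = -3 + (l + l)*(l - 6) = -3 + (2*l)*(-6 + l) = -3 + 2*l*(-6 + l))
a(r) = -4/(29 + r) (a(r) = -4/(r + (-3 - 12*(-2) + 2*(-2)²)) = -4/(r + (-3 + 24 + 2*4)) = -4/(r + (-3 + 24 + 8)) = -4/(r + 29) = -4/(29 + r))
P(s) = -s - 4/(29 + s) (P(s) = -4/(29 + s) - s = -s - 4/(29 + s))
√(1714687 + P(-633)) = √(1714687 + (-4 - 1*(-633)*(29 - 633))/(29 - 633)) = √(1714687 + (-4 - 1*(-633)*(-604))/(-604)) = √(1714687 - (-4 - 382332)/604) = √(1714687 - 1/604*(-382336)) = √(1714687 + 95584/151) = √(259013321/151) = √39111011471/151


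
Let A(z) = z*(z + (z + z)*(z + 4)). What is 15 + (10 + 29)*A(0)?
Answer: 15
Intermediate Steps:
A(z) = z*(z + 2*z*(4 + z)) (A(z) = z*(z + (2*z)*(4 + z)) = z*(z + 2*z*(4 + z)))
15 + (10 + 29)*A(0) = 15 + (10 + 29)*(0²*(9 + 2*0)) = 15 + 39*(0*(9 + 0)) = 15 + 39*(0*9) = 15 + 39*0 = 15 + 0 = 15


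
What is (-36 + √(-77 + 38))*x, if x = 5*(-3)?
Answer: 540 - 15*I*√39 ≈ 540.0 - 93.675*I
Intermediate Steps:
x = -15
(-36 + √(-77 + 38))*x = (-36 + √(-77 + 38))*(-15) = (-36 + √(-39))*(-15) = (-36 + I*√39)*(-15) = 540 - 15*I*√39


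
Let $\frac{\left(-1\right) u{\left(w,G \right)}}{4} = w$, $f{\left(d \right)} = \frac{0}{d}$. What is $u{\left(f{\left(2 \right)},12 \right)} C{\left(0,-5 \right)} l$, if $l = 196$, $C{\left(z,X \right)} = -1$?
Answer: $0$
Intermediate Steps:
$f{\left(d \right)} = 0$
$u{\left(w,G \right)} = - 4 w$
$u{\left(f{\left(2 \right)},12 \right)} C{\left(0,-5 \right)} l = \left(-4\right) 0 \left(-1\right) 196 = 0 \left(-1\right) 196 = 0 \cdot 196 = 0$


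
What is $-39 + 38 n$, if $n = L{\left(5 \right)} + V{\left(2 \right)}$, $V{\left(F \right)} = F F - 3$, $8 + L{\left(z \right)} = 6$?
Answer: $-77$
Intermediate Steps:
$L{\left(z \right)} = -2$ ($L{\left(z \right)} = -8 + 6 = -2$)
$V{\left(F \right)} = -3 + F^{2}$ ($V{\left(F \right)} = F^{2} - 3 = -3 + F^{2}$)
$n = -1$ ($n = -2 - \left(3 - 2^{2}\right) = -2 + \left(-3 + 4\right) = -2 + 1 = -1$)
$-39 + 38 n = -39 + 38 \left(-1\right) = -39 - 38 = -77$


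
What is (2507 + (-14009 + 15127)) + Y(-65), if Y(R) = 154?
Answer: 3779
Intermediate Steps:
(2507 + (-14009 + 15127)) + Y(-65) = (2507 + (-14009 + 15127)) + 154 = (2507 + 1118) + 154 = 3625 + 154 = 3779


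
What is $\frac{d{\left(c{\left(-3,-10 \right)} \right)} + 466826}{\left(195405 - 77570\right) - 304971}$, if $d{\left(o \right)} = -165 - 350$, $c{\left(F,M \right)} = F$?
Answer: $- \frac{466311}{187136} \approx -2.4918$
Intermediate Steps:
$d{\left(o \right)} = -515$
$\frac{d{\left(c{\left(-3,-10 \right)} \right)} + 466826}{\left(195405 - 77570\right) - 304971} = \frac{-515 + 466826}{\left(195405 - 77570\right) - 304971} = \frac{466311}{\left(195405 - 77570\right) - 304971} = \frac{466311}{117835 - 304971} = \frac{466311}{-187136} = 466311 \left(- \frac{1}{187136}\right) = - \frac{466311}{187136}$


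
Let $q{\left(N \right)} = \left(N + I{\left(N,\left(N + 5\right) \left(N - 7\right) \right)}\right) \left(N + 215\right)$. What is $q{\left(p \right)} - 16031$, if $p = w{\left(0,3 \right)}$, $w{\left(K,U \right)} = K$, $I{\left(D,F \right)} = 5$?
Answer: $-14956$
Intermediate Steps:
$p = 0$
$q{\left(N \right)} = \left(5 + N\right) \left(215 + N\right)$ ($q{\left(N \right)} = \left(N + 5\right) \left(N + 215\right) = \left(5 + N\right) \left(215 + N\right)$)
$q{\left(p \right)} - 16031 = \left(1075 + 0^{2} + 220 \cdot 0\right) - 16031 = \left(1075 + 0 + 0\right) - 16031 = 1075 - 16031 = -14956$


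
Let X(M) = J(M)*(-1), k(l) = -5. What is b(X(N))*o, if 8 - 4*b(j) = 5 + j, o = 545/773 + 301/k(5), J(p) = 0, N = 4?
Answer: -172461/3865 ≈ -44.621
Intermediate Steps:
X(M) = 0 (X(M) = 0*(-1) = 0)
o = -229948/3865 (o = 545/773 + 301/(-5) = 545*(1/773) + 301*(-1/5) = 545/773 - 301/5 = -229948/3865 ≈ -59.495)
b(j) = 3/4 - j/4 (b(j) = 2 - (5 + j)/4 = 2 + (-5/4 - j/4) = 3/4 - j/4)
b(X(N))*o = (3/4 - 1/4*0)*(-229948/3865) = (3/4 + 0)*(-229948/3865) = (3/4)*(-229948/3865) = -172461/3865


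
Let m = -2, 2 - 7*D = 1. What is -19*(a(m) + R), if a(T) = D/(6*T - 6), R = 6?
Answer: -14345/126 ≈ -113.85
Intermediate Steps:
D = ⅐ (D = 2/7 - ⅐*1 = 2/7 - ⅐ = ⅐ ≈ 0.14286)
a(T) = 1/(7*(-6 + 6*T)) (a(T) = 1/(7*(6*T - 6)) = 1/(7*(-6 + 6*T)))
-19*(a(m) + R) = -19*(1/(42*(-1 - 2)) + 6) = -19*((1/42)/(-3) + 6) = -19*((1/42)*(-⅓) + 6) = -19*(-1/126 + 6) = -19*755/126 = -14345/126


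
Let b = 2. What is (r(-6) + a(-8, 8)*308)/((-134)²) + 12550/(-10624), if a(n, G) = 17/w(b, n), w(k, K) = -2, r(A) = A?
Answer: -31653147/23845568 ≈ -1.3274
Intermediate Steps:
a(n, G) = -17/2 (a(n, G) = 17/(-2) = 17*(-½) = -17/2)
(r(-6) + a(-8, 8)*308)/((-134)²) + 12550/(-10624) = (-6 - 17/2*308)/((-134)²) + 12550/(-10624) = (-6 - 2618)/17956 + 12550*(-1/10624) = -2624*1/17956 - 6275/5312 = -656/4489 - 6275/5312 = -31653147/23845568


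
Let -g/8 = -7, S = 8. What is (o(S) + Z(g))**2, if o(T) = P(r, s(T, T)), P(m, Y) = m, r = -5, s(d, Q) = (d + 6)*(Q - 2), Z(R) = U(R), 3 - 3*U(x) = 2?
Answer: 196/9 ≈ 21.778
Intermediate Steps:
U(x) = 1/3 (U(x) = 1 - 1/3*2 = 1 - 2/3 = 1/3)
g = 56 (g = -8*(-7) = 56)
Z(R) = 1/3
s(d, Q) = (-2 + Q)*(6 + d) (s(d, Q) = (6 + d)*(-2 + Q) = (-2 + Q)*(6 + d))
o(T) = -5
(o(S) + Z(g))**2 = (-5 + 1/3)**2 = (-14/3)**2 = 196/9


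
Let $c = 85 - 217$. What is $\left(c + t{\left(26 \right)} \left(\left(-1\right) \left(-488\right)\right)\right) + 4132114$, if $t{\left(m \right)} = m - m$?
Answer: $4131982$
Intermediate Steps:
$c = -132$ ($c = 85 - 217 = -132$)
$t{\left(m \right)} = 0$
$\left(c + t{\left(26 \right)} \left(\left(-1\right) \left(-488\right)\right)\right) + 4132114 = \left(-132 + 0 \left(\left(-1\right) \left(-488\right)\right)\right) + 4132114 = \left(-132 + 0 \cdot 488\right) + 4132114 = \left(-132 + 0\right) + 4132114 = -132 + 4132114 = 4131982$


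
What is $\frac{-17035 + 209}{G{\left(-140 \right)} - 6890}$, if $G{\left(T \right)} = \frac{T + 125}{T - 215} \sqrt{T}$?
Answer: $\frac{29220443837}{11965342868} + \frac{1791969 i \sqrt{35}}{59826714340} \approx 2.4421 + 0.0001772 i$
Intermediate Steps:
$G{\left(T \right)} = \frac{\sqrt{T} \left(125 + T\right)}{-215 + T}$ ($G{\left(T \right)} = \frac{125 + T}{-215 + T} \sqrt{T} = \frac{\sqrt{T} \left(125 + T\right)}{-215 + T}$)
$\frac{-17035 + 209}{G{\left(-140 \right)} - 6890} = \frac{-17035 + 209}{\frac{\sqrt{-140} \left(125 - 140\right)}{-215 - 140} - 6890} = - \frac{16826}{2 i \sqrt{35} \frac{1}{-355} \left(-15\right) - 6890} = - \frac{16826}{2 i \sqrt{35} \left(- \frac{1}{355}\right) \left(-15\right) - 6890} = - \frac{16826}{\frac{6 i \sqrt{35}}{71} - 6890} = - \frac{16826}{-6890 + \frac{6 i \sqrt{35}}{71}}$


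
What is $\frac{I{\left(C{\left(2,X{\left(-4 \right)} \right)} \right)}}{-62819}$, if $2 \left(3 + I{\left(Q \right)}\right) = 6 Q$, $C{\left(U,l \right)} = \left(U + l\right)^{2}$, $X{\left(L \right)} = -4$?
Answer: $- \frac{9}{62819} \approx -0.00014327$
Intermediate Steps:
$I{\left(Q \right)} = -3 + 3 Q$ ($I{\left(Q \right)} = -3 + \frac{6 Q}{2} = -3 + 3 Q$)
$\frac{I{\left(C{\left(2,X{\left(-4 \right)} \right)} \right)}}{-62819} = \frac{-3 + 3 \left(2 - 4\right)^{2}}{-62819} = \left(-3 + 3 \left(-2\right)^{2}\right) \left(- \frac{1}{62819}\right) = \left(-3 + 3 \cdot 4\right) \left(- \frac{1}{62819}\right) = \left(-3 + 12\right) \left(- \frac{1}{62819}\right) = 9 \left(- \frac{1}{62819}\right) = - \frac{9}{62819}$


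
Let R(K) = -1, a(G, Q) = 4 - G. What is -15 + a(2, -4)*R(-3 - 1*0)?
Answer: -17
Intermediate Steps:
-15 + a(2, -4)*R(-3 - 1*0) = -15 + (4 - 1*2)*(-1) = -15 + (4 - 2)*(-1) = -15 + 2*(-1) = -15 - 2 = -17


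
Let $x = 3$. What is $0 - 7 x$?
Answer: $-21$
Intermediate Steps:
$0 - 7 x = 0 - 21 = -21$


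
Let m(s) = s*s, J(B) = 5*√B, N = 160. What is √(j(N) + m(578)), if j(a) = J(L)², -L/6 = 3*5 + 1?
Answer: 2*√82921 ≈ 575.92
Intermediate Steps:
L = -96 (L = -6*(3*5 + 1) = -6*(15 + 1) = -6*16 = -96)
m(s) = s²
j(a) = -2400 (j(a) = (5*√(-96))² = (5*(4*I*√6))² = (20*I*√6)² = -2400)
√(j(N) + m(578)) = √(-2400 + 578²) = √(-2400 + 334084) = √331684 = 2*√82921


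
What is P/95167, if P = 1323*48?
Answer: 63504/95167 ≈ 0.66729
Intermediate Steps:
P = 63504
P/95167 = 63504/95167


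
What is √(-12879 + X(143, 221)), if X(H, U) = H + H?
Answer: 7*I*√257 ≈ 112.22*I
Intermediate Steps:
X(H, U) = 2*H
√(-12879 + X(143, 221)) = √(-12879 + 2*143) = √(-12879 + 286) = √(-12593) = 7*I*√257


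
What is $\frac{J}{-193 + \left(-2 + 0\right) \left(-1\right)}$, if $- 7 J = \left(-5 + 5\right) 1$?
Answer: $0$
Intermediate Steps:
$J = 0$ ($J = - \frac{\left(-5 + 5\right) 1}{7} = - \frac{0 \cdot 1}{7} = \left(- \frac{1}{7}\right) 0 = 0$)
$\frac{J}{-193 + \left(-2 + 0\right) \left(-1\right)} = \frac{0}{-193 + \left(-2 + 0\right) \left(-1\right)} = \frac{0}{-193 - -2} = \frac{0}{-193 + 2} = \frac{0}{-191} = 0 \left(- \frac{1}{191}\right) = 0$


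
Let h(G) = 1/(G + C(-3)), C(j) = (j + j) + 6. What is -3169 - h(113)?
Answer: -358098/113 ≈ -3169.0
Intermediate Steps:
C(j) = 6 + 2*j (C(j) = 2*j + 6 = 6 + 2*j)
h(G) = 1/G (h(G) = 1/(G + (6 + 2*(-3))) = 1/(G + (6 - 6)) = 1/(G + 0) = 1/G)
-3169 - h(113) = -3169 - 1/113 = -358098/113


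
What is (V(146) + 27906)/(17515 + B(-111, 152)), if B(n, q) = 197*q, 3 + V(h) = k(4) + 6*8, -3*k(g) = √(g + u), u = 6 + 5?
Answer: 27951/47459 - √15/142377 ≈ 0.58892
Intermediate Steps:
u = 11
k(g) = -√(11 + g)/3 (k(g) = -√(g + 11)/3 = -√(11 + g)/3)
V(h) = 45 - √15/3 (V(h) = -3 + (-√(11 + 4)/3 + 6*8) = -3 + (-√15/3 + 48) = -3 + (48 - √15/3) = 45 - √15/3)
(V(146) + 27906)/(17515 + B(-111, 152)) = ((45 - √15/3) + 27906)/(17515 + 197*152) = (27951 - √15/3)/(17515 + 29944) = (27951 - √15/3)/47459 = (27951 - √15/3)*(1/47459) = 27951/47459 - √15/142377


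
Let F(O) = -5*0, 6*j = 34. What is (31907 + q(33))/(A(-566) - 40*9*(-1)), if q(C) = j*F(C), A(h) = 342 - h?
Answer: 31907/1268 ≈ 25.163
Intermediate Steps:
j = 17/3 (j = (⅙)*34 = 17/3 ≈ 5.6667)
F(O) = 0
q(C) = 0 (q(C) = (17/3)*0 = 0)
(31907 + q(33))/(A(-566) - 40*9*(-1)) = (31907 + 0)/((342 - 1*(-566)) - 40*9*(-1)) = 31907/((342 + 566) - 360*(-1)) = 31907/(908 + 360) = 31907/1268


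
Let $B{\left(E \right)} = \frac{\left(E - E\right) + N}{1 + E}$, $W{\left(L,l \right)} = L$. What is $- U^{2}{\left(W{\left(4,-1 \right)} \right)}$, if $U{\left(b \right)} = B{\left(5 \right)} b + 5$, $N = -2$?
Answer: $- \frac{121}{9} \approx -13.444$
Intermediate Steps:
$B{\left(E \right)} = - \frac{2}{1 + E}$ ($B{\left(E \right)} = \frac{\left(E - E\right) - 2}{1 + E} = \frac{0 - 2}{1 + E} = - \frac{2}{1 + E}$)
$U{\left(b \right)} = 5 - \frac{b}{3}$ ($U{\left(b \right)} = - \frac{2}{1 + 5} b + 5 = - \frac{2}{6} b + 5 = \left(-2\right) \frac{1}{6} b + 5 = - \frac{b}{3} + 5 = 5 - \frac{b}{3}$)
$- U^{2}{\left(W{\left(4,-1 \right)} \right)} = - \left(5 - \frac{4}{3}\right)^{2} = - \left(\frac{11}{3}\right)^{2} = \left(-1\right) \frac{121}{9} = - \frac{121}{9}$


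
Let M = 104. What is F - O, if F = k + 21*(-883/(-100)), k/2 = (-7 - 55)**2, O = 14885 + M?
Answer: -711557/100 ≈ -7115.6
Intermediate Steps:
O = 14989 (O = 14885 + 104 = 14989)
k = 7688 (k = 2*(-7 - 55)**2 = 2*(-62)**2 = 2*3844 = 7688)
F = 787343/100 (F = 7688 + 21*(-883/(-100)) = 7688 + 21*(-883*(-1/100)) = 7688 + 21*(883/100) = 7688 + 18543/100 = 787343/100 ≈ 7873.4)
F - O = 787343/100 - 1*14989 = 787343/100 - 14989 = -711557/100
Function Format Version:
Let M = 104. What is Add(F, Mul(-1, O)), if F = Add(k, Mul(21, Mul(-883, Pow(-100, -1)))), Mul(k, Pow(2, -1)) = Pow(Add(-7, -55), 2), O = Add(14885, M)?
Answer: Rational(-711557, 100) ≈ -7115.6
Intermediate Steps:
O = 14989 (O = Add(14885, 104) = 14989)
k = 7688 (k = Mul(2, Pow(Add(-7, -55), 2)) = Mul(2, Pow(-62, 2)) = Mul(2, 3844) = 7688)
F = Rational(787343, 100) (F = Add(7688, Mul(21, Mul(-883, Pow(-100, -1)))) = Add(7688, Mul(21, Mul(-883, Rational(-1, 100)))) = Add(7688, Mul(21, Rational(883, 100))) = Add(7688, Rational(18543, 100)) = Rational(787343, 100) ≈ 7873.4)
Add(F, Mul(-1, O)) = Add(Rational(787343, 100), Mul(-1, 14989)) = Add(Rational(787343, 100), -14989) = Rational(-711557, 100)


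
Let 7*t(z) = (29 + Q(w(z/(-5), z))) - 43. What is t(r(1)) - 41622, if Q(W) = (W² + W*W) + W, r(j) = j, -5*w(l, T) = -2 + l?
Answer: -182104483/4375 ≈ -41624.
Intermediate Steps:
w(l, T) = ⅖ - l/5 (w(l, T) = -(-2 + l)/5 = ⅖ - l/5)
Q(W) = W + 2*W² (Q(W) = (W² + W²) + W = 2*W² + W = W + 2*W²)
t(z) = -2 + (⅖ + z/25)*(9/5 + 2*z/25)/7 (t(z) = ((29 + (⅖ - z/(5*(-5)))*(1 + 2*(⅖ - z/(5*(-5))))) - 43)/7 = ((29 + (⅖ - z*(-1)/(5*5))*(1 + 2*(⅖ - z*(-1)/(5*5)))) - 43)/7 = ((29 + (⅖ - (-1)*z/25)*(1 + 2*(⅖ - (-1)*z/25))) - 43)/7 = ((29 + (⅖ + z/25)*(1 + 2*(⅖ + z/25))) - 43)/7 = ((29 + (⅖ + z/25)*(1 + (⅘ + 2*z/25))) - 43)/7 = ((29 + (⅖ + z/25)*(9/5 + 2*z/25)) - 43)/7 = (-14 + (⅖ + z/25)*(9/5 + 2*z/25))/7 = -2 + (⅖ + z/25)*(9/5 + 2*z/25)/7)
t(r(1)) - 41622 = (-332/175 + (2/4375)*1² + (13/875)*1) - 41622 = (-332/175 + (2/4375)*1 + 13/875) - 41622 = (-332/175 + 2/4375 + 13/875) - 41622 = -8233/4375 - 41622 = -182104483/4375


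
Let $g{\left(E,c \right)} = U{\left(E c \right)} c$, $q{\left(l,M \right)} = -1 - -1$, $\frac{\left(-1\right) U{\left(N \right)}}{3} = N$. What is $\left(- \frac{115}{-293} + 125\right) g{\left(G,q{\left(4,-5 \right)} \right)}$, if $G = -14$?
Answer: $0$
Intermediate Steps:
$U{\left(N \right)} = - 3 N$
$q{\left(l,M \right)} = 0$ ($q{\left(l,M \right)} = -1 + 1 = 0$)
$g{\left(E,c \right)} = - 3 E c^{2}$ ($g{\left(E,c \right)} = - 3 E c c = - 3 E c^{2}$)
$\left(- \frac{115}{-293} + 125\right) g{\left(G,q{\left(4,-5 \right)} \right)} = \left(- \frac{115}{-293} + 125\right) \left(\left(-3\right) \left(-14\right) 0^{2}\right) = \left(\left(-115\right) \left(- \frac{1}{293}\right) + 125\right) \left(\left(-3\right) \left(-14\right) 0\right) = \left(\frac{115}{293} + 125\right) 0 = \frac{36740}{293} \cdot 0 = 0$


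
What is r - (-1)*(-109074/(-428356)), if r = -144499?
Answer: -30948452285/214178 ≈ -1.4450e+5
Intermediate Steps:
r - (-1)*(-109074/(-428356)) = -144499 - (-1)*(-109074/(-428356)) = -144499 - (-1)*(-109074*(-1/428356)) = -144499 - (-1)*54537/214178 = -144499 - 1*(-54537/214178) = -144499 + 54537/214178 = -30948452285/214178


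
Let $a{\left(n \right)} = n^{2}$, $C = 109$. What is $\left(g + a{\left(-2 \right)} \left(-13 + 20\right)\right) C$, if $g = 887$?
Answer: $99735$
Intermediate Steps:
$\left(g + a{\left(-2 \right)} \left(-13 + 20\right)\right) C = \left(887 + \left(-2\right)^{2} \left(-13 + 20\right)\right) 109 = \left(887 + 4 \cdot 7\right) 109 = \left(887 + 28\right) 109 = 915 \cdot 109 = 99735$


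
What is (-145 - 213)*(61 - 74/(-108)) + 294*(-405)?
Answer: -3811139/27 ≈ -1.4115e+5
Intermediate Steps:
(-145 - 213)*(61 - 74/(-108)) + 294*(-405) = -358*(61 - 74*(-1/108)) - 119070 = -358*(61 + 37/54) - 119070 = -358*3331/54 - 119070 = -596249/27 - 119070 = -3811139/27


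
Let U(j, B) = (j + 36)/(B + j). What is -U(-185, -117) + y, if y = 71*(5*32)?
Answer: 3430571/302 ≈ 11360.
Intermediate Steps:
U(j, B) = (36 + j)/(B + j)
y = 11360 (y = 71*160 = 11360)
-U(-185, -117) + y = -(36 - 185)/(-117 - 185) + 11360 = -(-149)/(-302) + 11360 = -(-1)*(-149)/302 + 11360 = -1*149/302 + 11360 = -149/302 + 11360 = 3430571/302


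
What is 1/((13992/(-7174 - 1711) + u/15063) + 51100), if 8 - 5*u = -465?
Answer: 26766951/1367749211905 ≈ 1.9570e-5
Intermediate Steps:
u = 473/5 (u = 8/5 - ⅕*(-465) = 8/5 + 93 = 473/5 ≈ 94.600)
1/((13992/(-7174 - 1711) + u/15063) + 51100) = 1/((13992/(-7174 - 1711) + (473/5)/15063) + 51100) = 1/((13992/(-7174 - 1*1711) + (473/5)*(1/15063)) + 51100) = 1/((13992/(-7174 - 1711) + 473/75315) + 51100) = 1/((13992/(-8885) + 473/75315) + 51100) = 1/((13992*(-1/8885) + 473/75315) + 51100) = 1/((-13992/8885 + 473/75315) + 51100) = 1/(-41984195/26766951 + 51100) = 1/(1367749211905/26766951) = 26766951/1367749211905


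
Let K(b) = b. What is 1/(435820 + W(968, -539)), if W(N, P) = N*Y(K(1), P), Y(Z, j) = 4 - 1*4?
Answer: 1/435820 ≈ 2.2945e-6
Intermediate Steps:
Y(Z, j) = 0 (Y(Z, j) = 4 - 4 = 0)
W(N, P) = 0 (W(N, P) = N*0 = 0)
1/(435820 + W(968, -539)) = 1/(435820 + 0) = 1/435820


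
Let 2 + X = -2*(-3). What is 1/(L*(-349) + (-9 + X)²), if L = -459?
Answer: 1/160216 ≈ 6.2416e-6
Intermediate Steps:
X = 4 (X = -2 - 2*(-3) = -2 + 6 = 4)
1/(L*(-349) + (-9 + X)²) = 1/(-459*(-349) + (-9 + 4)²) = 1/(160191 + (-5)²) = 1/(160191 + 25) = 1/160216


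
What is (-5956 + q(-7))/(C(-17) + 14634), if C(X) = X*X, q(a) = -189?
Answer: -6145/14923 ≈ -0.41178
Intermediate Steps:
C(X) = X²
(-5956 + q(-7))/(C(-17) + 14634) = (-5956 - 189)/((-17)² + 14634) = -6145/(289 + 14634) = -6145/14923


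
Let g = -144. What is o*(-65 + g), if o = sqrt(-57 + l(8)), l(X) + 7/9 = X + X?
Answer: -418*I*sqrt(94)/3 ≈ -1350.9*I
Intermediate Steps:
l(X) = -7/9 + 2*X (l(X) = -7/9 + (X + X) = -7/9 + 2*X)
o = 2*I*sqrt(94)/3 (o = sqrt(-57 + (-7/9 + 2*8)) = sqrt(-57 + (-7/9 + 16)) = sqrt(-57 + 137/9) = sqrt(-376/9) = 2*I*sqrt(94)/3 ≈ 6.4636*I)
o*(-65 + g) = (2*I*sqrt(94)/3)*(-65 - 144) = (2*I*sqrt(94)/3)*(-209) = -418*I*sqrt(94)/3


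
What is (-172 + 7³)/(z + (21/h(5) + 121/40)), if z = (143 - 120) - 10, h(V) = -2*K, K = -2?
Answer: 6840/851 ≈ 8.0376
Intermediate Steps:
h(V) = 4 (h(V) = -2*(-2) = 4)
z = 13 (z = 23 - 10 = 13)
(-172 + 7³)/(z + (21/h(5) + 121/40)) = (-172 + 7³)/(13 + (21/4 + 121/40)) = (-172 + 343)/(13 + (21*(¼) + 121*(1/40))) = 171/(13 + (21/4 + 121/40)) = 171/(13 + 331/40) = 171/(851/40) = 171*(40/851) = 6840/851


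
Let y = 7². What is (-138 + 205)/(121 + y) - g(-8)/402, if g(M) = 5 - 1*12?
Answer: 7031/17085 ≈ 0.41153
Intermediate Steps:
y = 49
g(M) = -7 (g(M) = 5 - 12 = -7)
(-138 + 205)/(121 + y) - g(-8)/402 = (-138 + 205)/(121 + 49) - (-7)/402 = 67/170 - (-7)/402 = 67*(1/170) - 1*(-7/402) = 67/170 + 7/402 = 7031/17085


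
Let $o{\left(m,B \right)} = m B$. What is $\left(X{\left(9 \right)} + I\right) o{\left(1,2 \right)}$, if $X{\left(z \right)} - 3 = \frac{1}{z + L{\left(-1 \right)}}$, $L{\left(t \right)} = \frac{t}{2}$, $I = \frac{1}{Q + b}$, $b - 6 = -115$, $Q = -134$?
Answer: $\frac{25724}{4131} \approx 6.2271$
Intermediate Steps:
$b = -109$ ($b = 6 - 115 = -109$)
$I = - \frac{1}{243}$ ($I = \frac{1}{-134 - 109} = \frac{1}{-243} = - \frac{1}{243} \approx -0.0041152$)
$L{\left(t \right)} = \frac{t}{2}$ ($L{\left(t \right)} = t \frac{1}{2} = \frac{t}{2}$)
$o{\left(m,B \right)} = B m$
$X{\left(z \right)} = 3 + \frac{1}{- \frac{1}{2} + z}$ ($X{\left(z \right)} = 3 + \frac{1}{z + \frac{1}{2} \left(-1\right)} = 3 + \frac{1}{z - \frac{1}{2}} = 3 + \frac{1}{- \frac{1}{2} + z}$)
$\left(X{\left(9 \right)} + I\right) o{\left(1,2 \right)} = \left(\frac{-1 + 6 \cdot 9}{-1 + 2 \cdot 9} - \frac{1}{243}\right) 2 \cdot 1 = \left(\frac{-1 + 54}{-1 + 18} - \frac{1}{243}\right) 2 = \left(\frac{1}{17} \cdot 53 - \frac{1}{243}\right) 2 = \left(\frac{53}{17} - \frac{1}{243}\right) 2 = \frac{12862}{4131} \cdot 2 = \frac{25724}{4131}$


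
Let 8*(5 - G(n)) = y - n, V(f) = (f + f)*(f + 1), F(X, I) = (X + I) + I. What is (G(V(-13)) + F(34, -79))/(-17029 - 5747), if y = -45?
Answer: 595/182208 ≈ 0.0032655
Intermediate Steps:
F(X, I) = X + 2*I (F(X, I) = (I + X) + I = X + 2*I)
V(f) = 2*f*(1 + f) (V(f) = (2*f)*(1 + f) = 2*f*(1 + f))
G(n) = 85/8 + n/8 (G(n) = 5 - (-45 - n)/8 = 5 + (45/8 + n/8) = 85/8 + n/8)
(G(V(-13)) + F(34, -79))/(-17029 - 5747) = ((85/8 + (2*(-13)*(1 - 13))/8) + (34 + 2*(-79)))/(-17029 - 5747) = ((85/8 + (2*(-13)*(-12))/8) + (34 - 158))/(-22776) = ((85/8 + (⅛)*312) - 124)*(-1/22776) = ((85/8 + 39) - 124)*(-1/22776) = (397/8 - 124)*(-1/22776) = -595/8*(-1/22776) = 595/182208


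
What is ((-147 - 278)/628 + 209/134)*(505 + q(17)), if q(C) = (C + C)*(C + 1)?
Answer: 41497667/42076 ≈ 986.25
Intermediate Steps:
q(C) = 2*C*(1 + C) (q(C) = (2*C)*(1 + C) = 2*C*(1 + C))
((-147 - 278)/628 + 209/134)*(505 + q(17)) = ((-147 - 278)/628 + 209/134)*(505 + 2*17*(1 + 17)) = (-425*1/628 + 209*(1/134))*(505 + 2*17*18) = (-425/628 + 209/134)*(505 + 612) = (37151/42076)*1117 = 41497667/42076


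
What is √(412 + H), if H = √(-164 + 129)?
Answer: √(412 + I*√35) ≈ 20.298 + 0.1457*I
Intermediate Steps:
H = I*√35 (H = √(-35) = I*√35 ≈ 5.9161*I)
√(412 + H) = √(412 + I*√35)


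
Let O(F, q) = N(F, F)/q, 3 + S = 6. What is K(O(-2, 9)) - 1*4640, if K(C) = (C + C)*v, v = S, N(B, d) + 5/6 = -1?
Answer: -41771/9 ≈ -4641.2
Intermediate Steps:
N(B, d) = -11/6 (N(B, d) = -5/6 - 1 = -11/6)
S = 3 (S = -3 + 6 = 3)
v = 3
O(F, q) = -11/(6*q)
K(C) = 6*C (K(C) = (C + C)*3 = (2*C)*3 = 6*C)
K(O(-2, 9)) - 1*4640 = 6*(-11/6/9) - 1*4640 = 6*(-11/6*1/9) - 4640 = 6*(-11/54) - 4640 = -11/9 - 4640 = -41771/9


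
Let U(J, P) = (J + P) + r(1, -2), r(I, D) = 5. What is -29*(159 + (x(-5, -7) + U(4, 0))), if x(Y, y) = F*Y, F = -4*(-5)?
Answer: -1972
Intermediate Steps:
F = 20
x(Y, y) = 20*Y
U(J, P) = 5 + J + P (U(J, P) = (J + P) + 5 = 5 + J + P)
-29*(159 + (x(-5, -7) + U(4, 0))) = -29*(159 + (20*(-5) + (5 + 4 + 0))) = -29*(159 + (-100 + 9)) = -29*(159 - 91) = -29*68 = -1972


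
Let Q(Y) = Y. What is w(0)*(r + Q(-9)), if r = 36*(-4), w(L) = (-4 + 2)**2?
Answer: -612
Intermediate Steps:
w(L) = 4 (w(L) = (-2)**2 = 4)
r = -144
w(0)*(r + Q(-9)) = 4*(-144 - 9) = 4*(-153) = -612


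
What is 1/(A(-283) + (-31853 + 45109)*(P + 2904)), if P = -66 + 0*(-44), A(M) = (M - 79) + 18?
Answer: 1/37620184 ≈ 2.6581e-8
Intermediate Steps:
A(M) = -61 + M (A(M) = (-79 + M) + 18 = -61 + M)
P = -66 (P = -66 + 0 = -66)
1/(A(-283) + (-31853 + 45109)*(P + 2904)) = 1/((-61 - 283) + (-31853 + 45109)*(-66 + 2904)) = 1/(-344 + 13256*2838) = 1/(-344 + 37620528) = 1/37620184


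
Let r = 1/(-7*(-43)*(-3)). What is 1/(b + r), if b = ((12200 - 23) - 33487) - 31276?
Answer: -903/47485159 ≈ -1.9016e-5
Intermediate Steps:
r = -1/903 (r = 1/(301*(-3)) = 1/(-903) = -1/903 ≈ -0.0011074)
b = -52586 (b = (12177 - 33487) - 31276 = -21310 - 31276 = -52586)
1/(b + r) = 1/(-52586 - 1/903) = 1/(-47485159/903) = -903/47485159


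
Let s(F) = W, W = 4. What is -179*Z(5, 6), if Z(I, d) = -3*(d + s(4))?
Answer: 5370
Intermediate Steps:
s(F) = 4
Z(I, d) = -12 - 3*d (Z(I, d) = -3*(d + 4) = -3*(4 + d) = -12 - 3*d)
-179*Z(5, 6) = -179*(-12 - 3*6) = -179*(-12 - 18) = -179*(-30) = 5370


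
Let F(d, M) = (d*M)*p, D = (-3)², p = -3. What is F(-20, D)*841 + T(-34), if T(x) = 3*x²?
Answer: 457608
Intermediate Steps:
D = 9
F(d, M) = -3*M*d (F(d, M) = (d*M)*(-3) = (M*d)*(-3) = -3*M*d)
F(-20, D)*841 + T(-34) = -3*9*(-20)*841 + 3*(-34)² = 540*841 + 3*1156 = 454140 + 3468 = 457608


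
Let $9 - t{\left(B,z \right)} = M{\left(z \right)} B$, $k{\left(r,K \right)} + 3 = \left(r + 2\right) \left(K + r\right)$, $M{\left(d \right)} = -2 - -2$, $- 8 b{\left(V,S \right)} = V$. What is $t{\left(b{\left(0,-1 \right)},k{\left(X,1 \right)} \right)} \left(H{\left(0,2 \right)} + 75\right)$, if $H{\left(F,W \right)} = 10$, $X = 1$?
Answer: $765$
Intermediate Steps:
$b{\left(V,S \right)} = - \frac{V}{8}$
$M{\left(d \right)} = 0$ ($M{\left(d \right)} = -2 + 2 = 0$)
$k{\left(r,K \right)} = -3 + \left(2 + r\right) \left(K + r\right)$ ($k{\left(r,K \right)} = -3 + \left(r + 2\right) \left(K + r\right) = -3 + \left(2 + r\right) \left(K + r\right)$)
$t{\left(B,z \right)} = 9$ ($t{\left(B,z \right)} = 9 - 0 B = 9 - 0 = 9 + 0 = 9$)
$t{\left(b{\left(0,-1 \right)},k{\left(X,1 \right)} \right)} \left(H{\left(0,2 \right)} + 75\right) = 9 \left(10 + 75\right) = 9 \cdot 85 = 765$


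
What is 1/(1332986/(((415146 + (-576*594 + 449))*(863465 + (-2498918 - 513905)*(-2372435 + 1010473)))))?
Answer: 301395256497231141/1332986 ≈ 2.2611e+11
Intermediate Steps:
1/(1332986/(((415146 + (-576*594 + 449))*(863465 + (-2498918 - 513905)*(-2372435 + 1010473))))) = 1/(1332986/(((415146 + (-342144 + 449))*(863465 - 3012823*(-1361962))))) = 1/(1332986/(((415146 - 341695)*(863465 + 4103350438726)))) = 1/(1332986/((73451*4103351302191))) = 1/(1332986/301395256497231141) = 301395256497231141/1332986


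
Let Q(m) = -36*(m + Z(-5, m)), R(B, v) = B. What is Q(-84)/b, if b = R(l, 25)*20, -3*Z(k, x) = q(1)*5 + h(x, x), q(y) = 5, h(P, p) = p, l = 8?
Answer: 579/40 ≈ 14.475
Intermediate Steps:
Z(k, x) = -25/3 - x/3 (Z(k, x) = -(5*5 + x)/3 = -(25 + x)/3 = -25/3 - x/3)
b = 160 (b = 8*20 = 160)
Q(m) = 300 - 24*m (Q(m) = -36*(m + (-25/3 - m/3)) = -36*(-25/3 + 2*m/3) = 300 - 24*m)
Q(-84)/b = (300 - 24*(-84))/160 = (300 + 2016)*(1/160) = 2316*(1/160) = 579/40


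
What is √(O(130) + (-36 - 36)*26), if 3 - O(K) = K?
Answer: I*√1999 ≈ 44.71*I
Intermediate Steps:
O(K) = 3 - K
√(O(130) + (-36 - 36)*26) = √((3 - 1*130) + (-36 - 36)*26) = √((3 - 130) - 72*26) = √(-127 - 1872) = √(-1999) = I*√1999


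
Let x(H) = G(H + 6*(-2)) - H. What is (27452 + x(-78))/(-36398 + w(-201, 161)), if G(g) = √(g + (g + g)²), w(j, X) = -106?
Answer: -13765/18252 - √3590/12168 ≈ -0.75909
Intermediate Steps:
G(g) = √(g + 4*g²) (G(g) = √(g + (2*g)²) = √(g + 4*g²))
x(H) = √((-47 + 4*H)*(-12 + H)) - H (x(H) = √((H + 6*(-2))*(1 + 4*(H + 6*(-2)))) - H = √((H - 12)*(1 + 4*(H - 12))) - H = √((-12 + H)*(1 + 4*(-12 + H))) - H = √((-12 + H)*(1 + (-48 + 4*H))) - H = √((-12 + H)*(-47 + 4*H)) - H = √((-47 + 4*H)*(-12 + H)) - H)
(27452 + x(-78))/(-36398 + w(-201, 161)) = (27452 + (√((-47 + 4*(-78))*(-12 - 78)) - 1*(-78)))/(-36398 - 106) = (27452 + (√((-47 - 312)*(-90)) + 78))/(-36504) = (27452 + (√(-359*(-90)) + 78))*(-1/36504) = (27452 + (√32310 + 78))*(-1/36504) = (27452 + (3*√3590 + 78))*(-1/36504) = (27452 + (78 + 3*√3590))*(-1/36504) = (27530 + 3*√3590)*(-1/36504) = -13765/18252 - √3590/12168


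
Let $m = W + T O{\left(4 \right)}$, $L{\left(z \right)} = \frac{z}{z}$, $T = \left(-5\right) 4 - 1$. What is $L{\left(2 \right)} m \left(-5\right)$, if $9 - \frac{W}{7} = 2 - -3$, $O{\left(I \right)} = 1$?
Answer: $-35$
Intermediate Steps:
$T = -21$ ($T = -20 - 1 = -21$)
$W = 28$ ($W = 63 - 7 \left(2 - -3\right) = 63 - 7 \left(2 + 3\right) = 63 - 35 = 28$)
$L{\left(z \right)} = 1$
$m = 7$ ($m = 28 - 21 = 7$)
$L{\left(2 \right)} m \left(-5\right) = 1 \cdot 7 \left(-5\right) = 7 \left(-5\right) = -35$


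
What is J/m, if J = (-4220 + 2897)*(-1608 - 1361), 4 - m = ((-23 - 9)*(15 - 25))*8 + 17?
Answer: -3927987/2573 ≈ -1526.6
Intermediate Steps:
m = -2573 (m = 4 - (((-23 - 9)*(15 - 25))*8 + 17) = 4 - (-32*(-10)*8 + 17) = 4 - (320*8 + 17) = 4 - (2560 + 17) = 4 - 1*2577 = 4 - 2577 = -2573)
J = 3927987 (J = -1323*(-2969) = 3927987)
J/m = 3927987/(-2573) = 3927987*(-1/2573) = -3927987/2573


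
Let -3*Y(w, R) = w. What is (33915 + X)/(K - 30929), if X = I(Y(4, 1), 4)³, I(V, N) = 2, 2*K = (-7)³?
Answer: -67846/62201 ≈ -1.0908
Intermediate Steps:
K = -343/2 (K = (½)*(-7)³ = (½)*(-343) = -343/2 ≈ -171.50)
Y(w, R) = -w/3
X = 8 (X = 2³ = 8)
(33915 + X)/(K - 30929) = (33915 + 8)/(-343/2 - 30929) = 33923/(-62201/2) = 33923*(-2/62201) = -67846/62201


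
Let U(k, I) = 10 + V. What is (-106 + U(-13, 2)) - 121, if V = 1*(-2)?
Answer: -219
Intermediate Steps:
V = -2
U(k, I) = 8 (U(k, I) = 10 - 2 = 8)
(-106 + U(-13, 2)) - 121 = (-106 + 8) - 121 = -98 - 121 = -219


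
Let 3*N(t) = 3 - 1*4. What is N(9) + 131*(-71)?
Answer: -27904/3 ≈ -9301.3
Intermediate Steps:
N(t) = -1/3 (N(t) = (3 - 1*4)/3 = (3 - 4)/3 = (1/3)*(-1) = -1/3)
N(9) + 131*(-71) = -1/3 + 131*(-71) = -1/3 - 9301 = -27904/3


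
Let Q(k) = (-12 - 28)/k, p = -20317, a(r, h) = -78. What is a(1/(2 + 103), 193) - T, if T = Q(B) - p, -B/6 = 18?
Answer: -550675/27 ≈ -20395.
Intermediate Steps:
B = -108 (B = -6*18 = -108)
Q(k) = -40/k
T = 548569/27 (T = -40/(-108) - 1*(-20317) = -40*(-1/108) + 20317 = 10/27 + 20317 = 548569/27 ≈ 20317.)
a(1/(2 + 103), 193) - T = -78 - 1*548569/27 = -78 - 548569/27 = -550675/27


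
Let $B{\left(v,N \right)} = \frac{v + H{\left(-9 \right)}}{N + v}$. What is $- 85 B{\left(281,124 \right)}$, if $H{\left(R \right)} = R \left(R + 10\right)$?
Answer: $- \frac{4624}{81} \approx -57.086$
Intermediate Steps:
$H{\left(R \right)} = R \left(10 + R\right)$
$B{\left(v,N \right)} = \frac{-9 + v}{N + v}$ ($B{\left(v,N \right)} = \frac{v - 9 \left(10 - 9\right)}{N + v} = \frac{v - 9}{N + v} = \frac{-9 + v}{N + v}$)
$- 85 B{\left(281,124 \right)} = - 85 \frac{-9 + 281}{124 + 281} = - 85 \cdot \frac{1}{405} \cdot 272 = \left(-85\right) \frac{272}{405} = - \frac{4624}{81}$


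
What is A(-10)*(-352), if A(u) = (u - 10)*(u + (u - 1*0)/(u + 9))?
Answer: 0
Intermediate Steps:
A(u) = (-10 + u)*(u + u/(9 + u)) (A(u) = (-10 + u)*(u + (u + 0)/(9 + u)) = (-10 + u)*(u + u/(9 + u)))
A(-10)*(-352) = -10*(-100 + (-10)**2)/(9 - 10)*(-352) = -10*(-100 + 100)/(-1)*(-352) = -10*(-1)*0*(-352) = 0*(-352) = 0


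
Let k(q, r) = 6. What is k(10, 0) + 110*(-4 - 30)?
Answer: -3734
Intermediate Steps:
k(10, 0) + 110*(-4 - 30) = 6 + 110*(-4 - 30) = 6 + 110*(-34) = 6 - 3740 = -3734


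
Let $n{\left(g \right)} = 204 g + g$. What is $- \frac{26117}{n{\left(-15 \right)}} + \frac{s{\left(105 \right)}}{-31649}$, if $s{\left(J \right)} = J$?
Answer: $\frac{20152538}{2373675} \approx 8.49$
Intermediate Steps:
$n{\left(g \right)} = 205 g$
$- \frac{26117}{n{\left(-15 \right)}} + \frac{s{\left(105 \right)}}{-31649} = - \frac{26117}{205 \left(-15\right)} + \frac{105}{-31649} = - \frac{26117}{-3075} + 105 \left(- \frac{1}{31649}\right) = \left(-26117\right) \left(- \frac{1}{3075}\right) - \frac{105}{31649} = \frac{637}{75} - \frac{105}{31649} = \frac{20152538}{2373675}$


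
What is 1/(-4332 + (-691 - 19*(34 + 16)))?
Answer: -1/5973 ≈ -0.00016742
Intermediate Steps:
1/(-4332 + (-691 - 19*(34 + 16))) = 1/(-4332 + (-691 - 19*50)) = 1/(-4332 + (-691 - 950)) = 1/(-4332 - 1641) = 1/(-5973) = -1/5973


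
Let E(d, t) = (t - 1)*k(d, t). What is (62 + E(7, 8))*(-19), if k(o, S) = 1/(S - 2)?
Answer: -7201/6 ≈ -1200.2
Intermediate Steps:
k(o, S) = 1/(-2 + S)
E(d, t) = (-1 + t)/(-2 + t) (E(d, t) = (t - 1)/(-2 + t) = (-1 + t)/(-2 + t))
(62 + E(7, 8))*(-19) = (62 + (-1 + 8)/(-2 + 8))*(-19) = (62 + 7/6)*(-19) = (379/6)*(-19) = -7201/6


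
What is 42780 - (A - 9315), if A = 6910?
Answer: 45185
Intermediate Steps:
42780 - (A - 9315) = 42780 - (6910 - 9315) = 42780 - 1*(-2405) = 42780 + 2405 = 45185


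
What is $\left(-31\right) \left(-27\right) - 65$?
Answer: $772$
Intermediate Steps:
$\left(-31\right) \left(-27\right) - 65 = 837 - 65 = 772$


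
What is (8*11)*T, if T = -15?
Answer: -1320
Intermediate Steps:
(8*11)*T = (8*11)*(-15) = 88*(-15) = -1320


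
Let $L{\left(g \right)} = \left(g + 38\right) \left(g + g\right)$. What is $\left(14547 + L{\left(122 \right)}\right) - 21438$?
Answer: $32149$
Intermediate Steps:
$L{\left(g \right)} = 2 g \left(38 + g\right)$ ($L{\left(g \right)} = \left(38 + g\right) 2 g = 2 g \left(38 + g\right)$)
$\left(14547 + L{\left(122 \right)}\right) - 21438 = \left(14547 + 2 \cdot 122 \left(38 + 122\right)\right) - 21438 = \left(14547 + 2 \cdot 122 \cdot 160\right) - 21438 = \left(14547 + 39040\right) - 21438 = 53587 - 21438 = 32149$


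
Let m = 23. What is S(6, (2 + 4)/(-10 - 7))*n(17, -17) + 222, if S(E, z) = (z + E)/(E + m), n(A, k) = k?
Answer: 6342/29 ≈ 218.69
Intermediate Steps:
S(E, z) = (E + z)/(23 + E) (S(E, z) = (z + E)/(E + 23) = (E + z)/(23 + E))
S(6, (2 + 4)/(-10 - 7))*n(17, -17) + 222 = ((6 + (2 + 4)/(-10 - 7))/(23 + 6))*(-17) + 222 = ((6 + 6/(-17))/29)*(-17) + 222 = ((6 + 6*(-1/17))/29)*(-17) + 222 = ((6 - 6/17)/29)*(-17) + 222 = ((1/29)*(96/17))*(-17) + 222 = (96/493)*(-17) + 222 = -96/29 + 222 = 6342/29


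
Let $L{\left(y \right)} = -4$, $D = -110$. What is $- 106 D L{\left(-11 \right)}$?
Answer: $-46640$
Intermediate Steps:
$- 106 D L{\left(-11 \right)} = \left(-106\right) \left(-110\right) \left(-4\right) = 11660 \left(-4\right) = -46640$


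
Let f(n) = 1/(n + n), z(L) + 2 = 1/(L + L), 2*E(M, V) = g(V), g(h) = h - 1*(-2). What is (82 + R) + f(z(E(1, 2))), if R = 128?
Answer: 1468/7 ≈ 209.71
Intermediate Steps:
g(h) = 2 + h (g(h) = h + 2 = 2 + h)
E(M, V) = 1 + V/2 (E(M, V) = (2 + V)/2 = 1 + V/2)
z(L) = -2 + 1/(2*L) (z(L) = -2 + 1/(L + L) = -2 + 1/(2*L))
f(n) = 1/(2*n)
(82 + R) + f(z(E(1, 2))) = (82 + 128) + 1/(2*(-2 + 1/(2*(1 + (½)*2)))) = 210 + 1/(2*(-2 + 1/(2*(1 + 1)))) = 210 + 1/(2*(-2 + (½)/2)) = 210 + 1/(2*(-2 + (½)*(½))) = 210 + 1/(2*(-2 + ¼)) = 210 + 1/(2*(-7/4)) = 210 + (½)*(-4/7) = 210 - 2/7 = 1468/7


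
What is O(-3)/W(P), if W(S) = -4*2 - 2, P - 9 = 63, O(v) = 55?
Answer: -11/2 ≈ -5.5000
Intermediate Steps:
P = 72 (P = 9 + 63 = 72)
W(S) = -10 (W(S) = -8 - 2 = -10)
O(-3)/W(P) = 55/(-10) = 55*(-⅒) = -11/2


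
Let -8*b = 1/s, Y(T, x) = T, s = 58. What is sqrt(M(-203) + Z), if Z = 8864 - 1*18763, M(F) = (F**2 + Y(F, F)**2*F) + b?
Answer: I*sqrt(112143878381)/116 ≈ 2886.9*I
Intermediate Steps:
b = -1/464 (b = -1/8/58 = -1/8*1/58 = -1/464 ≈ -0.0021552)
M(F) = -1/464 + F**2 + F**3 (M(F) = (F**2 + F**2*F) - 1/464 = (F**2 + F**3) - 1/464 = -1/464 + F**2 + F**3)
Z = -9899 (Z = 8864 - 18763 = -9899)
sqrt(M(-203) + Z) = sqrt((-1/464 + (-203)**2 + (-203)**3) - 9899) = sqrt((-1/464 + 41209 - 8365427) - 9899) = sqrt(-3862437153/464 - 9899) = sqrt(-3867030289/464) = I*sqrt(112143878381)/116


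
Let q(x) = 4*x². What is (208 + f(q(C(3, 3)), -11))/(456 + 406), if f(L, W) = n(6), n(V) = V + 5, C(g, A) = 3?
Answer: 219/862 ≈ 0.25406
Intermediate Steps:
n(V) = 5 + V
f(L, W) = 11 (f(L, W) = 5 + 6 = 11)
(208 + f(q(C(3, 3)), -11))/(456 + 406) = (208 + 11)/(456 + 406) = 219/862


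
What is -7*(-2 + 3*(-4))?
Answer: 98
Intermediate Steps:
-7*(-2 + 3*(-4)) = -7*(-2 - 12) = -7*(-14) = 98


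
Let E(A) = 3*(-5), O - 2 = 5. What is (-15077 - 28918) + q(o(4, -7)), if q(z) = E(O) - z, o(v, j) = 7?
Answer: -44017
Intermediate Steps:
O = 7 (O = 2 + 5 = 7)
E(A) = -15
q(z) = -15 - z
(-15077 - 28918) + q(o(4, -7)) = (-15077 - 28918) + (-15 - 1*7) = -43995 + (-15 - 7) = -43995 - 22 = -44017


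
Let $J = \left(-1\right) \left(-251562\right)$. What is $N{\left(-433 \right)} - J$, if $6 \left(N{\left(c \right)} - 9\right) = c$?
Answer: $- \frac{1509751}{6} \approx -2.5163 \cdot 10^{5}$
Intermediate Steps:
$J = 251562$
$N{\left(c \right)} = 9 + \frac{c}{6}$
$N{\left(-433 \right)} - J = \left(9 + \frac{1}{6} \left(-433\right)\right) - 251562 = \left(9 - \frac{433}{6}\right) - 251562 = - \frac{379}{6} - 251562 = - \frac{1509751}{6}$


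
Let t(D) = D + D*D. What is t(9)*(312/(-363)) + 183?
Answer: 12783/121 ≈ 105.64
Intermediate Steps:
t(D) = D + D²
t(9)*(312/(-363)) + 183 = (9*(1 + 9))*(312/(-363)) + 183 = (9*10)*(312*(-1/363)) + 183 = 90*(-104/121) + 183 = -9360/121 + 183 = 12783/121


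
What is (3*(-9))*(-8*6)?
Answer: 1296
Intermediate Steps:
(3*(-9))*(-8*6) = -27*(-2*4)*6 = -(-216)*6 = -27*(-48) = 1296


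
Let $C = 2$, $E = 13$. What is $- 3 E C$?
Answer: $-78$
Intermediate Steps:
$- 3 E C = \left(-3\right) 13 \cdot 2 = \left(-39\right) 2 = -78$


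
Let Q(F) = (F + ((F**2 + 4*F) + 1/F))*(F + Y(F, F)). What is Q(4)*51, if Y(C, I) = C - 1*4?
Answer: 7395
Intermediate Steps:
Y(C, I) = -4 + C (Y(C, I) = C - 4 = -4 + C)
Q(F) = (-4 + 2*F)*(1/F + F**2 + 5*F) (Q(F) = (F + ((F**2 + 4*F) + 1/F))*(F + (-4 + F)) = (F + (1/F + F**2 + 4*F))*(-4 + 2*F) = (1/F + F**2 + 5*F)*(-4 + 2*F) = (-4 + 2*F)*(1/F + F**2 + 5*F))
Q(4)*51 = (2 - 20*4 - 4/4 + 2*4**3 + 6*4**2)*51 = (2 - 80 - 4*1/4 + 2*64 + 6*16)*51 = (2 - 80 - 1 + 128 + 96)*51 = 145*51 = 7395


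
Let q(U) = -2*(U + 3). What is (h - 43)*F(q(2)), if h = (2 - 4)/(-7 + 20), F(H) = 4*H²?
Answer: -224400/13 ≈ -17262.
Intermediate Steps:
q(U) = -6 - 2*U (q(U) = -2*(3 + U) = -6 - 2*U)
h = -2/13 ≈ -0.15385
(h - 43)*F(q(2)) = (-2/13 - 43)*(4*(-6 - 2*2)²) = -2244*(-6 - 4)²/13 = -2244*(-10)²/13 = -2244*100/13 = -561/13*400 = -224400/13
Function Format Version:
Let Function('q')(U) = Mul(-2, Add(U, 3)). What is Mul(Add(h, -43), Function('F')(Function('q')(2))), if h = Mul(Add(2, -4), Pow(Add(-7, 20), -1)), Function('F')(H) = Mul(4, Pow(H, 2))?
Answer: Rational(-224400, 13) ≈ -17262.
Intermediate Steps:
Function('q')(U) = Add(-6, Mul(-2, U)) (Function('q')(U) = Mul(-2, Add(3, U)) = Add(-6, Mul(-2, U)))
h = Rational(-2, 13) (h = Mul(-2, Pow(13, -1)) = Mul(-2, Rational(1, 13)) = Rational(-2, 13) ≈ -0.15385)
Mul(Add(h, -43), Function('F')(Function('q')(2))) = Mul(Add(Rational(-2, 13), -43), Mul(4, Pow(Add(-6, Mul(-2, 2)), 2))) = Mul(Rational(-561, 13), Mul(4, Pow(Add(-6, -4), 2))) = Mul(Rational(-561, 13), Mul(4, Pow(-10, 2))) = Mul(Rational(-561, 13), Mul(4, 100)) = Mul(Rational(-561, 13), 400) = Rational(-224400, 13)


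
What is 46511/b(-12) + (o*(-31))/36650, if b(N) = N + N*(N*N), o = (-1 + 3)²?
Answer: -170484391/6377100 ≈ -26.734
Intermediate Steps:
o = 4 (o = 2² = 4)
b(N) = N + N³ (b(N) = N + N*N² = N + N³)
46511/b(-12) + (o*(-31))/36650 = 46511/(-12 + (-12)³) + (4*(-31))/36650 = 46511/(-12 - 1728) - 124*1/36650 = 46511/(-1740) - 62/18325 = 46511*(-1/1740) - 62/18325 = -46511/1740 - 62/18325 = -170484391/6377100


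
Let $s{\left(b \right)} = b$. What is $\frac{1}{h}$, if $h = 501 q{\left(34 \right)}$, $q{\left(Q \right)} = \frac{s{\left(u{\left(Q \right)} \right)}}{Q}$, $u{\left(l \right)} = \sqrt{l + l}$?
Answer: $\frac{\sqrt{17}}{501} \approx 0.0082297$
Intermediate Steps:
$u{\left(l \right)} = \sqrt{2} \sqrt{l}$ ($u{\left(l \right)} = \sqrt{2 l} = \sqrt{2} \sqrt{l}$)
$q{\left(Q \right)} = \frac{\sqrt{2}}{\sqrt{Q}}$ ($q{\left(Q \right)} = \frac{\sqrt{2} \sqrt{Q}}{Q} = \frac{\sqrt{2}}{\sqrt{Q}}$)
$h = \frac{501 \sqrt{17}}{17}$ ($h = 501 \frac{\sqrt{2}}{\sqrt{34}} = 501 \sqrt{2} \frac{\sqrt{34}}{34} = 501 \frac{\sqrt{17}}{17} = \frac{501 \sqrt{17}}{17} \approx 121.51$)
$\frac{1}{h} = \frac{1}{\frac{501}{17} \sqrt{17}} = \frac{\sqrt{17}}{501}$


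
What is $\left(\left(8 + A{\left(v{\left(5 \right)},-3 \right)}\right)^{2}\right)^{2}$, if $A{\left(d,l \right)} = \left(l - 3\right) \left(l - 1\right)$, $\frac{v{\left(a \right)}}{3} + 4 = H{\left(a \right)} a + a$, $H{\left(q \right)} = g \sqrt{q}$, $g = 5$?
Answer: $1048576$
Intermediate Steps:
$H{\left(q \right)} = 5 \sqrt{q}$
$v{\left(a \right)} = -12 + 3 a + 15 a^{\frac{3}{2}}$ ($v{\left(a \right)} = -12 + 3 \left(5 \sqrt{a} a + a\right) = -12 + 3 \left(5 a^{\frac{3}{2}} + a\right) = -12 + 3 \left(a + 5 a^{\frac{3}{2}}\right) = -12 + \left(3 a + 15 a^{\frac{3}{2}}\right) = -12 + 3 a + 15 a^{\frac{3}{2}}$)
$A{\left(d,l \right)} = \left(-1 + l\right) \left(-3 + l\right)$ ($A{\left(d,l \right)} = \left(-3 + l\right) \left(-1 + l\right) = \left(-1 + l\right) \left(-3 + l\right)$)
$\left(\left(8 + A{\left(v{\left(5 \right)},-3 \right)}\right)^{2}\right)^{2} = \left(\left(8 + \left(3 + \left(-3\right)^{2} - -12\right)\right)^{2}\right)^{2} = \left(\left(8 + \left(3 + 9 + 12\right)\right)^{2}\right)^{2} = \left(\left(8 + 24\right)^{2}\right)^{2} = \left(32^{2}\right)^{2} = 1024^{2} = 1048576$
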